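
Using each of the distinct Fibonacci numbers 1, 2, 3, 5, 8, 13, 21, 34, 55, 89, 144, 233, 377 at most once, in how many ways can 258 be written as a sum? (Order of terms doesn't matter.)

6

Each representation comes from the Zeckendorf form by replacing some F_k with F_{k−1} + F_{k−2} where possible.
258 = 233+21+3+1 = 233+13+8+3+1 = 144+89+21+3+1 = 144+89+13+8+3+1 = … (2 more), for 6 in all.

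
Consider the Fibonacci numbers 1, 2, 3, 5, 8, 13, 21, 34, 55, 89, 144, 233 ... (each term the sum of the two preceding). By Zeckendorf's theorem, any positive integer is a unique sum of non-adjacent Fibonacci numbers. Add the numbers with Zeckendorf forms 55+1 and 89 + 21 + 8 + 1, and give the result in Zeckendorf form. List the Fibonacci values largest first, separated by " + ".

144 + 21 + 8 + 2

The two numbers are 56 and 119, so their sum is 175.
largest Fibonacci ≤ 175 is 144; 175 − 144 = 31
largest Fibonacci ≤ 31 is 21; 31 − 21 = 10
largest Fibonacci ≤ 10 is 8; 10 − 8 = 2
largest Fibonacci ≤ 2 is 2; 2 − 2 = 0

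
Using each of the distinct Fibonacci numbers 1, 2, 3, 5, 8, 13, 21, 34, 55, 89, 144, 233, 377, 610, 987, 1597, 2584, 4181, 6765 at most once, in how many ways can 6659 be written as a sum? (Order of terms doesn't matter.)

23

Each representation comes from the Zeckendorf form by replacing some F_k with F_{k−1} + F_{k−2} where possible.
6659 = 4181+1597+610+233+34+3+1 = 4181+1597+610+233+21+13+3+1 = 4181+1597+610+144+89+34+3+1 = 4181+1597+610+233+21+8+5+3+1 = … (19 more), for 23 in all.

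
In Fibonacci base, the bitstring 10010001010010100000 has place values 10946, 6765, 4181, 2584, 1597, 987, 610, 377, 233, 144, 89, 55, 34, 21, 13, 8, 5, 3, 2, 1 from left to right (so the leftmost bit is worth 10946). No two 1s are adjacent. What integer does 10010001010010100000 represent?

Summing the place values of the 1 bits: 10946 + 2584 + 377 + 144 + 34 + 13 = 14098.

14098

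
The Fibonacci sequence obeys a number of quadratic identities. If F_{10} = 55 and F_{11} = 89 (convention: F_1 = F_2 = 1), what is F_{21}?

10946

By F_{2k+1} = F_k² + F_{k+1}²: F_{21} = 55² + 89² = 3025 + 7921 = 10946.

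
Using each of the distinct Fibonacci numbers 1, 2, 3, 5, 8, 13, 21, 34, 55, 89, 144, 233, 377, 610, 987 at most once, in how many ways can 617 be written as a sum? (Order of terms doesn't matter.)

5

617 = 610+5+2 = 377+233+5+2 = 377+144+89+5+2 = … (2 more), for 5 in all.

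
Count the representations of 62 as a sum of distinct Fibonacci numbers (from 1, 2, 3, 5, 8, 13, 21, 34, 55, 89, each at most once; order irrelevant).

3

Starting from the Zeckendorf form and repeatedly splitting a term F_k into F_{k−1} + F_{k−2} (when neither is already used) reaches every representation.
62 = 55+5+2 = 34+21+5+2 = 34+13+8+5+2 — 3 representations.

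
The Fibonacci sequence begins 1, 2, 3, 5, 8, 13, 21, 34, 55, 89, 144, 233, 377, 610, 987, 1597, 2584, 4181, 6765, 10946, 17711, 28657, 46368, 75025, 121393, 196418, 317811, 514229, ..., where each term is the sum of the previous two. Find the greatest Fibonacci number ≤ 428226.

317811 ≤ 428226 < 514229, so the largest Fibonacci number not exceeding 428226 is 317811.

317811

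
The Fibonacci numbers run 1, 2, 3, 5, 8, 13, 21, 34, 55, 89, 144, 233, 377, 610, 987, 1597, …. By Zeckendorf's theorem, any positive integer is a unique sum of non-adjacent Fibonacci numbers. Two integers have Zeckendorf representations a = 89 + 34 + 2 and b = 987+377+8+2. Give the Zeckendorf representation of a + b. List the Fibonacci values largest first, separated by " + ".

The two numbers are 125 and 1374, so their sum is 1499.
Greedy algorithm:
take 987 (≤ 1499); 1499 − 987 = 512
take 377 (≤ 512); 512 − 377 = 135
take 89 (≤ 135); 135 − 89 = 46
take 34 (≤ 46); 46 − 34 = 12
take 8 (≤ 12); 12 − 8 = 4
take 3 (≤ 4); 4 − 3 = 1
take 1 (≤ 1); 1 − 1 = 0

987 + 377 + 89 + 34 + 8 + 3 + 1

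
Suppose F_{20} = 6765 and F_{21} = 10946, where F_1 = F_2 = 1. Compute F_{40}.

102334155

By the doubling identity F_{2k} = F_k(2F_{k+1} − F_k): F_{40} = 6765·(2·10946 − 6765) = 6765·15127 = 102334155.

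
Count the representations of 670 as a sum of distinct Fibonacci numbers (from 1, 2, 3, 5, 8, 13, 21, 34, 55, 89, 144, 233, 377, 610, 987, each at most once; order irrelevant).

670 = 610+55+5 = 610+55+3+2 = 610+34+21+5 = 377+233+55+5 = … (14 more), for 18 in all.

18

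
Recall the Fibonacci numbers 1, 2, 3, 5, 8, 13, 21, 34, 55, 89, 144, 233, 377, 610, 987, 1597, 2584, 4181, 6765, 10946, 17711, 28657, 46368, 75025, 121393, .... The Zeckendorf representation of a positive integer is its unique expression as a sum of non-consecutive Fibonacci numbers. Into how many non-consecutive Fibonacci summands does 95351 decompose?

largest Fibonacci ≤ 95351 is 75025; 95351 − 75025 = 20326
largest Fibonacci ≤ 20326 is 17711; 20326 − 17711 = 2615
largest Fibonacci ≤ 2615 is 2584; 2615 − 2584 = 31
largest Fibonacci ≤ 31 is 21; 31 − 21 = 10
largest Fibonacci ≤ 10 is 8; 10 − 8 = 2
largest Fibonacci ≤ 2 is 2; 2 − 2 = 0
95351 = 75025 + 17711 + 2584 + 21 + 8 + 2, which has 6 terms.

6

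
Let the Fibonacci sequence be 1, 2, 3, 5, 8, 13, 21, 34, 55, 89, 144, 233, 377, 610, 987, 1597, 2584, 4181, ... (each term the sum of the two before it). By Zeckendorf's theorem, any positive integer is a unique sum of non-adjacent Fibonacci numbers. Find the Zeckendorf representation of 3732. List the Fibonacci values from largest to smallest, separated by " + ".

2584 + 987 + 144 + 13 + 3 + 1

largest Fibonacci ≤ 3732 is 2584; 3732 − 2584 = 1148
largest Fibonacci ≤ 1148 is 987; 1148 − 987 = 161
largest Fibonacci ≤ 161 is 144; 161 − 144 = 17
largest Fibonacci ≤ 17 is 13; 17 − 13 = 4
largest Fibonacci ≤ 4 is 3; 4 − 3 = 1
largest Fibonacci ≤ 1 is 1; 1 − 1 = 0
So 3732 = 2584 + 987 + 144 + 13 + 3 + 1, with no two terms consecutive in the sequence.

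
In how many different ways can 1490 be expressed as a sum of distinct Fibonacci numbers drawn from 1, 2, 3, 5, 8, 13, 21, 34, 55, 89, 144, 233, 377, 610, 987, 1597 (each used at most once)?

Starting from the Zeckendorf form and repeatedly splitting a term F_k into F_{k−1} + F_{k−2} (when neither is already used) reaches every representation.
1490 = 987+377+89+34+3 = 987+377+89+34+2+1 = 987+377+89+21+13+3 = 987+233+144+89+34+3 = … (26 more), for 30 in all.

30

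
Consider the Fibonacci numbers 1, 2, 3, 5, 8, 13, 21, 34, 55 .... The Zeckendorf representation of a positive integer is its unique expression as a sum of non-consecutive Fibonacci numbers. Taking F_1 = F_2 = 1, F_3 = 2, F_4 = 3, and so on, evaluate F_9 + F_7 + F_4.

F_9 + F_7 + F_4 = 34 + 13 + 3 = 50.

50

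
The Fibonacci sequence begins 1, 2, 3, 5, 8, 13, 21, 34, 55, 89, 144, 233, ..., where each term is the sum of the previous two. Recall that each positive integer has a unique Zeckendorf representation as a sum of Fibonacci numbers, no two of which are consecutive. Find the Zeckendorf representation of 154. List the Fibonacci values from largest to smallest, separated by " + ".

154: greatest Fibonacci not exceeding it is 144, leaving 10
10: greatest Fibonacci not exceeding it is 8, leaving 2
2: greatest Fibonacci not exceeding it is 2, leaving 0
So 154 = 144 + 8 + 2, with no two terms consecutive in the sequence.

144 + 8 + 2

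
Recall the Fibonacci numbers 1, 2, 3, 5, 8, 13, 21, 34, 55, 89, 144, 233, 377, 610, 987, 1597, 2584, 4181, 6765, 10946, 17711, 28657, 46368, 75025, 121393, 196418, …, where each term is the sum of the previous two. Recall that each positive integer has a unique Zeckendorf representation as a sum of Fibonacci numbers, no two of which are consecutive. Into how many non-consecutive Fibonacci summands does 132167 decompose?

8

Repeatedly subtract the largest Fibonacci number that fits:
132167: greatest Fibonacci not exceeding it is 121393, leaving 10774
10774: greatest Fibonacci not exceeding it is 6765, leaving 4009
4009: greatest Fibonacci not exceeding it is 2584, leaving 1425
1425: greatest Fibonacci not exceeding it is 987, leaving 438
438: greatest Fibonacci not exceeding it is 377, leaving 61
61: greatest Fibonacci not exceeding it is 55, leaving 6
6: greatest Fibonacci not exceeding it is 5, leaving 1
1: greatest Fibonacci not exceeding it is 1, leaving 0
132167 = 121393 + 6765 + 2584 + 987 + 377 + 55 + 5 + 1, which has 8 terms.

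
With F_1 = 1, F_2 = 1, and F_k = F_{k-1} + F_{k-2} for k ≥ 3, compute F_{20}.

Iterating the recurrence up to F_{14} = 377 and F_{13} = 233:
F_{15} = F_{14} + F_{13} = 377 + 233 = 610
F_{16} = F_{15} + F_{14} = 610 + 377 = 987
F_{17} = F_{16} + F_{15} = 987 + 610 = 1597
F_{18} = F_{17} + F_{16} = 1597 + 987 = 2584
F_{19} = F_{18} + F_{17} = 2584 + 1597 = 4181
F_{20} = F_{19} + F_{18} = 4181 + 2584 = 6765

6765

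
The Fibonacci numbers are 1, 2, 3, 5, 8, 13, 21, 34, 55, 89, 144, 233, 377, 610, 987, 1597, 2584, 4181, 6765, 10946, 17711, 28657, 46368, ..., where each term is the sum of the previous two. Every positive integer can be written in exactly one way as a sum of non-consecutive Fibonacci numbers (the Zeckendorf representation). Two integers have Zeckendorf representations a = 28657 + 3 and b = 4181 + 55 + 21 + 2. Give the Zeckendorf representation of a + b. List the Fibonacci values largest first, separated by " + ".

28657 + 4181 + 55 + 21 + 5

The two numbers are 28660 and 4259, so their sum is 32919.
Repeatedly subtract the largest Fibonacci number that fits:
32919: greatest Fibonacci not exceeding it is 28657, leaving 4262
4262: greatest Fibonacci not exceeding it is 4181, leaving 81
81: greatest Fibonacci not exceeding it is 55, leaving 26
26: greatest Fibonacci not exceeding it is 21, leaving 5
5: greatest Fibonacci not exceeding it is 5, leaving 0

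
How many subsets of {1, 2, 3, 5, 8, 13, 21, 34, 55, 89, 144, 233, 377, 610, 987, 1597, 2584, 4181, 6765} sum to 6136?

25

Each representation comes from the Zeckendorf form by replacing some F_k with F_{k−1} + F_{k−2} where possible.
6136 = 4181+1597+233+89+34+2 = 4181+1597+233+89+21+13+2 = 4181+987+610+233+89+34+2 = 4181+1597+233+89+21+8+5+2 = 4181+1597+233+55+34+21+13+2 = … (20 more), for 25 in all.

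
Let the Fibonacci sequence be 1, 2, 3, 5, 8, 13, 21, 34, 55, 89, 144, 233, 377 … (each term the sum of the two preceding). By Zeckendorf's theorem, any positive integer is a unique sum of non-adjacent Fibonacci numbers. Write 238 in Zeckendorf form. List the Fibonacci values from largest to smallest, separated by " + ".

Greedy algorithm:
subtract 233 from 238: 5 remains
subtract 5 from 5: 0 remains
So 238 = 233 + 5, with no two terms consecutive in the sequence.

233 + 5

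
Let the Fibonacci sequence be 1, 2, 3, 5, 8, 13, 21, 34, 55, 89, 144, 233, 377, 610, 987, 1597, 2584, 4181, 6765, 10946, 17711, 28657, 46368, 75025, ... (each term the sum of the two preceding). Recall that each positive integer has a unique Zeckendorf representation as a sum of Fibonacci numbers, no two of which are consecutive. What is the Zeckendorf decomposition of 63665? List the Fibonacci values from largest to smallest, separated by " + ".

46368 + 10946 + 4181 + 1597 + 377 + 144 + 34 + 13 + 5

Greedily peel off the largest Fibonacci term at each step:
take 46368 (≤ 63665); 63665 − 46368 = 17297
take 10946 (≤ 17297); 17297 − 10946 = 6351
take 4181 (≤ 6351); 6351 − 4181 = 2170
take 1597 (≤ 2170); 2170 − 1597 = 573
take 377 (≤ 573); 573 − 377 = 196
take 144 (≤ 196); 196 − 144 = 52
take 34 (≤ 52); 52 − 34 = 18
take 13 (≤ 18); 18 − 13 = 5
take 5 (≤ 5); 5 − 5 = 0
So 63665 = 46368 + 10946 + 4181 + 1597 + 377 + 144 + 34 + 13 + 5, with no two terms consecutive in the sequence.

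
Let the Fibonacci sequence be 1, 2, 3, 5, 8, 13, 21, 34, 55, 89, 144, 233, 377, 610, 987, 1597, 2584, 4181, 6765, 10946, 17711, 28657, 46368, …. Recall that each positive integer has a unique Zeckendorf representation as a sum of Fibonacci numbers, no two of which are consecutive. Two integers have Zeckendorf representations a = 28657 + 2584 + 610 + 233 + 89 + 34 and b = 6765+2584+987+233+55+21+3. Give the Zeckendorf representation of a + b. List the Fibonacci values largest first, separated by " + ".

The two numbers are 32207 and 10648, so their sum is 42855.
take 28657 (≤ 42855); 42855 − 28657 = 14198
take 10946 (≤ 14198); 14198 − 10946 = 3252
take 2584 (≤ 3252); 3252 − 2584 = 668
take 610 (≤ 668); 668 − 610 = 58
take 55 (≤ 58); 58 − 55 = 3
take 3 (≤ 3); 3 − 3 = 0

28657 + 10946 + 2584 + 610 + 55 + 3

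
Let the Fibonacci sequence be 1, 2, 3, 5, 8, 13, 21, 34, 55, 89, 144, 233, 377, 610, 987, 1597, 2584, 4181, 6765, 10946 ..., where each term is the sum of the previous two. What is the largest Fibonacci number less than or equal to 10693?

6765 ≤ 10693 < 10946, so the largest Fibonacci number not exceeding 10693 is 6765.

6765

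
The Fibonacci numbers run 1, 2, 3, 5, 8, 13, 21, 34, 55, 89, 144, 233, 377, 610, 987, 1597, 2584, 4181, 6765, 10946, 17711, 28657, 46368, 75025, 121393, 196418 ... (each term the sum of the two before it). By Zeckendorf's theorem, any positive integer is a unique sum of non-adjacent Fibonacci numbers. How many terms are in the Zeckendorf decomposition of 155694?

8

take 121393 (≤ 155694); 155694 − 121393 = 34301
take 28657 (≤ 34301); 34301 − 28657 = 5644
take 4181 (≤ 5644); 5644 − 4181 = 1463
take 987 (≤ 1463); 1463 − 987 = 476
take 377 (≤ 476); 476 − 377 = 99
take 89 (≤ 99); 99 − 89 = 10
take 8 (≤ 10); 10 − 8 = 2
take 2 (≤ 2); 2 − 2 = 0
155694 = 121393 + 28657 + 4181 + 987 + 377 + 89 + 8 + 2, which has 8 terms.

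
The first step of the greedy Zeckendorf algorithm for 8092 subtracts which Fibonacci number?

6765 ≤ 8092 < 10946, so the largest Fibonacci number not exceeding 8092 is 6765.

6765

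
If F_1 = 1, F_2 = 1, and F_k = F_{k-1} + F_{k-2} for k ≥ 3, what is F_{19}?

4181

Iterating the recurrence up to F_{14} = 377 and F_{13} = 233:
F_{15} = F_{14} + F_{13} = 377 + 233 = 610
F_{16} = F_{15} + F_{14} = 610 + 377 = 987
F_{17} = F_{16} + F_{15} = 987 + 610 = 1597
F_{18} = F_{17} + F_{16} = 1597 + 987 = 2584
F_{19} = F_{18} + F_{17} = 2584 + 1597 = 4181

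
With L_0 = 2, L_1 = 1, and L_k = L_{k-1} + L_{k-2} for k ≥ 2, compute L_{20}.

Iterating the recurrence up to L_{13} = 521 and L_{12} = 322:
L_{14} = L_{13} + L_{12} = 521 + 322 = 843
L_{15} = L_{14} + L_{13} = 843 + 521 = 1364
L_{16} = L_{15} + L_{14} = 1364 + 843 = 2207
L_{17} = L_{16} + L_{15} = 2207 + 1364 = 3571
L_{18} = L_{17} + L_{16} = 3571 + 2207 = 5778
L_{19} = L_{18} + L_{17} = 5778 + 3571 = 9349
L_{20} = L_{19} + L_{18} = 9349 + 5778 = 15127

15127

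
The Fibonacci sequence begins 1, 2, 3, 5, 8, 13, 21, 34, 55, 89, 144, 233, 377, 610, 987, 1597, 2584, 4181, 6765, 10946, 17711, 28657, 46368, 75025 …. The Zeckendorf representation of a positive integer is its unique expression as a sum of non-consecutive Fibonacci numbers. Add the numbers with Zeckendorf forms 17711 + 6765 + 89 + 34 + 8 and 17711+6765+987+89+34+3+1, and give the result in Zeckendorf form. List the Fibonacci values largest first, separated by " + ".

46368 + 2584 + 987 + 233 + 21 + 3 + 1

The two numbers are 24607 and 25590, so their sum is 50197.
50197 − 46368 = 3829
3829 − 2584 = 1245
1245 − 987 = 258
258 − 233 = 25
25 − 21 = 4
4 − 3 = 1
1 − 1 = 0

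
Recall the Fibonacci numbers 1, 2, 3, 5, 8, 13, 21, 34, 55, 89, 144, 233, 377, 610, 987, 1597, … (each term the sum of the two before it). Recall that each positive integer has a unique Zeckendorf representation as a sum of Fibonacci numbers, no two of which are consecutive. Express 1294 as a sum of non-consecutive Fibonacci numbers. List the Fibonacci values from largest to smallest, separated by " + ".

987 + 233 + 55 + 13 + 5 + 1

take 987 (≤ 1294); 1294 − 987 = 307
take 233 (≤ 307); 307 − 233 = 74
take 55 (≤ 74); 74 − 55 = 19
take 13 (≤ 19); 19 − 13 = 6
take 5 (≤ 6); 6 − 5 = 1
take 1 (≤ 1); 1 − 1 = 0
So 1294 = 987 + 233 + 55 + 13 + 5 + 1, with no two terms consecutive in the sequence.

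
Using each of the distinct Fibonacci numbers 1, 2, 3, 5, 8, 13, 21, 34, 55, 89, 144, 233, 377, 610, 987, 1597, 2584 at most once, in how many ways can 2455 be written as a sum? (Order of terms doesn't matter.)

17

Starting from the Zeckendorf form and repeatedly splitting a term F_k into F_{k−1} + F_{k−2} (when neither is already used) reaches every representation.
2455 = 1597+610+233+13+2 = 1597+610+233+8+5+2 = 1597+610+144+89+13+2 = 1597+610+144+89+8+5+2 = 1597+610+144+55+34+13+2 = … (12 more), for 17 in all.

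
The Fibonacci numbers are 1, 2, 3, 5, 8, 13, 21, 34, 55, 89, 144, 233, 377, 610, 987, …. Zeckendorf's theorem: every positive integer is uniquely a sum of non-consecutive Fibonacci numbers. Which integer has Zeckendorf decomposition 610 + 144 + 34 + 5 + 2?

610 + 144 + 34 + 5 + 2 = 795.

795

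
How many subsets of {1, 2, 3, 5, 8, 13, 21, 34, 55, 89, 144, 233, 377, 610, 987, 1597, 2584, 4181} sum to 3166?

Starting from the Zeckendorf form and repeatedly splitting a term F_k into F_{k−1} + F_{k−2} (when neither is already used) reaches every representation.
3166 = 2584+377+144+55+5+1 = 2584+377+144+55+3+2+1 = 2584+377+144+34+21+5+1 = 2584+377+144+34+21+3+2+1 = … (28 more), for 32 in all.

32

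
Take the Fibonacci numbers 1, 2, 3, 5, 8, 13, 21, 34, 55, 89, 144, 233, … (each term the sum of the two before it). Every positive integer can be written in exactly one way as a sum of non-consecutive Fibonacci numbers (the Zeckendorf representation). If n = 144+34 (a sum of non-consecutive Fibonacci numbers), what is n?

144+34 = 178.

178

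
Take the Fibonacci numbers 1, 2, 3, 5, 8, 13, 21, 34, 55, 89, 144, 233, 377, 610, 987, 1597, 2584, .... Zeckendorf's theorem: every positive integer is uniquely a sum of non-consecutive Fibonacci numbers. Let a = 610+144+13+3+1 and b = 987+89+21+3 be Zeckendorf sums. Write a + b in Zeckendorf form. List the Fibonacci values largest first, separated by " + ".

The two numbers are 771 and 1100, so their sum is 1871.
Greedy algorithm:
1871: greatest Fibonacci not exceeding it is 1597, leaving 274
274: greatest Fibonacci not exceeding it is 233, leaving 41
41: greatest Fibonacci not exceeding it is 34, leaving 7
7: greatest Fibonacci not exceeding it is 5, leaving 2
2: greatest Fibonacci not exceeding it is 2, leaving 0

1597 + 233 + 34 + 5 + 2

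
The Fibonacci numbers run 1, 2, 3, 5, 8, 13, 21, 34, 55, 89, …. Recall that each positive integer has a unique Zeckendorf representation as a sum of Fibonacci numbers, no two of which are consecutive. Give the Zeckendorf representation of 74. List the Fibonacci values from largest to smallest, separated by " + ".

74 − 55 = 19
19 − 13 = 6
6 − 5 = 1
1 − 1 = 0
So 74 = 55 + 13 + 5 + 1, with no two terms consecutive in the sequence.

55 + 13 + 5 + 1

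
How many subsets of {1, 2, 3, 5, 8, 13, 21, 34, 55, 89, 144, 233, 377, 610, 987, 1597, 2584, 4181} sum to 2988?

38

Each representation comes from the Zeckendorf form by replacing some F_k with F_{k−1} + F_{k−2} where possible.
2988 = 2584+377+21+5+1 = 2584+377+21+3+2+1 = 2584+377+13+8+5+1 = … (35 more), for 38 in all.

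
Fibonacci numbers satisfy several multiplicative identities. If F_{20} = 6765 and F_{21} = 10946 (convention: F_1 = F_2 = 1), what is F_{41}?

165580141

By F_{2k+1} = F_k² + F_{k+1}²: F_{41} = 6765² + 10946² = 45765225 + 119814916 = 165580141.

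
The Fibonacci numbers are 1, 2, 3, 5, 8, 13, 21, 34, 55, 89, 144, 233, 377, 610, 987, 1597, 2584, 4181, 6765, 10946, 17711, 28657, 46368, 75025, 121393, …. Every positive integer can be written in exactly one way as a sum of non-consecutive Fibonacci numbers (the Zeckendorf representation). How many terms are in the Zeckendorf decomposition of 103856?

6

Repeatedly subtract the largest Fibonacci number that fits:
103856: greatest Fibonacci not exceeding it is 75025, leaving 28831
28831: greatest Fibonacci not exceeding it is 28657, leaving 174
174: greatest Fibonacci not exceeding it is 144, leaving 30
30: greatest Fibonacci not exceeding it is 21, leaving 9
9: greatest Fibonacci not exceeding it is 8, leaving 1
1: greatest Fibonacci not exceeding it is 1, leaving 0
103856 = 75025 + 28657 + 144 + 21 + 8 + 1, which has 6 terms.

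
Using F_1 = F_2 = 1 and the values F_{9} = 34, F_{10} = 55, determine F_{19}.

4181

By the addition formula F_{m+n} = F_m F_{n+1} + F_{m−1} F_n with m=10, n=9: F_{19} = 55·55 + 34·34 = 3025 + 1156 = 4181.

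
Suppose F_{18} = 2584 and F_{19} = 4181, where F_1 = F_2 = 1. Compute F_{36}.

By the doubling identity F_{2k} = F_k(2F_{k+1} − F_k): F_{36} = 2584·(2·4181 − 2584) = 2584·5778 = 14930352.

14930352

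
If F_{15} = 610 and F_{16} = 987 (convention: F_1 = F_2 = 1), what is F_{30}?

832040

By the doubling identity F_{2k} = F_k(2F_{k+1} − F_k): F_{30} = 610·(2·987 − 610) = 610·1364 = 832040.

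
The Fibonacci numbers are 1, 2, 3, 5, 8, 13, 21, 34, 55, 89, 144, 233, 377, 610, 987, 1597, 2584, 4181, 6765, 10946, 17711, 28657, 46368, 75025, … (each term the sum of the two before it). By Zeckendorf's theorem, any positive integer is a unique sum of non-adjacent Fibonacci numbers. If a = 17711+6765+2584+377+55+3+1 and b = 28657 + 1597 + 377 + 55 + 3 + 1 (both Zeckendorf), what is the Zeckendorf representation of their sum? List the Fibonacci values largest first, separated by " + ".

46368 + 10946 + 610 + 233 + 21 + 8

The two numbers are 27496 and 30690, so their sum is 58186.
take 46368 (≤ 58186); 58186 − 46368 = 11818
take 10946 (≤ 11818); 11818 − 10946 = 872
take 610 (≤ 872); 872 − 610 = 262
take 233 (≤ 262); 262 − 233 = 29
take 21 (≤ 29); 29 − 21 = 8
take 8 (≤ 8); 8 − 8 = 0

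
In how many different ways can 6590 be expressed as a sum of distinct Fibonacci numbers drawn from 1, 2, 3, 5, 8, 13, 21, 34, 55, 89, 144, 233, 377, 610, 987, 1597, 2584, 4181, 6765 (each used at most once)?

48

Each representation comes from the Zeckendorf form by replacing some F_k with F_{k−1} + F_{k−2} where possible.
6590 = 4181+1597+610+144+55+3 = 4181+1597+610+144+55+2+1 = 4181+1597+610+144+34+21+3 = … (45 more), for 48 in all.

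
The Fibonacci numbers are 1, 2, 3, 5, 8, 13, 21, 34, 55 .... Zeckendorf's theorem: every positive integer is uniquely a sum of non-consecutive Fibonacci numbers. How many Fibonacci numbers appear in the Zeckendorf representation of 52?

3

Repeatedly subtract the largest Fibonacci number that fits:
52: greatest Fibonacci not exceeding it is 34, leaving 18
18: greatest Fibonacci not exceeding it is 13, leaving 5
5: greatest Fibonacci not exceeding it is 5, leaving 0
52 = 34 + 13 + 5, which has 3 terms.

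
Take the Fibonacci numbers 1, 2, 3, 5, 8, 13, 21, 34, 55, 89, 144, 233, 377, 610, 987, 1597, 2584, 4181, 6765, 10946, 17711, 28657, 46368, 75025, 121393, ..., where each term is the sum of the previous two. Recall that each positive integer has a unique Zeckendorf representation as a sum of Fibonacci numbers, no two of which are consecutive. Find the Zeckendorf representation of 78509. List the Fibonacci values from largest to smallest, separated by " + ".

75025 + 2584 + 610 + 233 + 55 + 2

subtract 75025 from 78509: 3484 remains
subtract 2584 from 3484: 900 remains
subtract 610 from 900: 290 remains
subtract 233 from 290: 57 remains
subtract 55 from 57: 2 remains
subtract 2 from 2: 0 remains
So 78509 = 75025 + 2584 + 610 + 233 + 55 + 2, with no two terms consecutive in the sequence.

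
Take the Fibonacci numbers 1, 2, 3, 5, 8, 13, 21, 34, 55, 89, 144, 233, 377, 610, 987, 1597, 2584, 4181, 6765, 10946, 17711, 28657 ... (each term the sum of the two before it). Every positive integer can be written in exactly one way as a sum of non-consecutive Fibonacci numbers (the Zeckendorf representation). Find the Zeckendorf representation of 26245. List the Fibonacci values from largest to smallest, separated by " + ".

17711 + 6765 + 1597 + 144 + 21 + 5 + 2

largest Fibonacci ≤ 26245 is 17711; 26245 − 17711 = 8534
largest Fibonacci ≤ 8534 is 6765; 8534 − 6765 = 1769
largest Fibonacci ≤ 1769 is 1597; 1769 − 1597 = 172
largest Fibonacci ≤ 172 is 144; 172 − 144 = 28
largest Fibonacci ≤ 28 is 21; 28 − 21 = 7
largest Fibonacci ≤ 7 is 5; 7 − 5 = 2
largest Fibonacci ≤ 2 is 2; 2 − 2 = 0
So 26245 = 17711 + 6765 + 1597 + 144 + 21 + 5 + 2, with no two terms consecutive in the sequence.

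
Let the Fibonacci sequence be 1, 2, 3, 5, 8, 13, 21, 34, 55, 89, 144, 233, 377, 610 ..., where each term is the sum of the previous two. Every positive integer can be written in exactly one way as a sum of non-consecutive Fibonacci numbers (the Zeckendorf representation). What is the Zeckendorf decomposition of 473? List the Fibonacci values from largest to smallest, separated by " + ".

Greedily peel off the largest Fibonacci term at each step:
377 ≤ 473 < 610, so take 377; remainder 96
89 ≤ 96 < 144, so take 89; remainder 7
5 ≤ 7 < 8, so take 5; remainder 2
2 ≤ 2 < 3, so take 2; remainder 0
So 473 = 377 + 89 + 5 + 2, with no two terms consecutive in the sequence.

377 + 89 + 5 + 2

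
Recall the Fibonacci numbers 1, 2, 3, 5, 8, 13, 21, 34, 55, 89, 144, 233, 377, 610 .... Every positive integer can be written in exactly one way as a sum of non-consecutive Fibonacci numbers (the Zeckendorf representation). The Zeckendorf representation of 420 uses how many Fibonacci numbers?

4

377 ≤ 420 < 610, so take 377; remainder 43
34 ≤ 43 < 55, so take 34; remainder 9
8 ≤ 9 < 13, so take 8; remainder 1
1 ≤ 1 < 2, so take 1; remainder 0
420 = 377 + 34 + 8 + 1, which has 4 terms.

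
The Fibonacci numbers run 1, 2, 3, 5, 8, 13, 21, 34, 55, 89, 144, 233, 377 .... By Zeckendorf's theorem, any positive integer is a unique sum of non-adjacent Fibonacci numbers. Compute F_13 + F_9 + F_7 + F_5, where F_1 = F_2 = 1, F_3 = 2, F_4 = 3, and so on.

F_13 + F_9 + F_7 + F_5 = 233 + 34 + 13 + 5 = 285.

285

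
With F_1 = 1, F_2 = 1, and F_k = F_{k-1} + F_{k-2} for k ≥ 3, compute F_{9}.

Iterating the recurrence up to F_{2} = 1 and F_{1} = 1:
F_{3} = F_{2} + F_{1} = 1 + 1 = 2
F_{4} = F_{3} + F_{2} = 2 + 1 = 3
F_{5} = F_{4} + F_{3} = 3 + 2 = 5
F_{6} = F_{5} + F_{4} = 5 + 3 = 8
F_{7} = F_{6} + F_{5} = 8 + 5 = 13
F_{8} = F_{7} + F_{6} = 13 + 8 = 21
F_{9} = F_{8} + F_{7} = 21 + 13 = 34

34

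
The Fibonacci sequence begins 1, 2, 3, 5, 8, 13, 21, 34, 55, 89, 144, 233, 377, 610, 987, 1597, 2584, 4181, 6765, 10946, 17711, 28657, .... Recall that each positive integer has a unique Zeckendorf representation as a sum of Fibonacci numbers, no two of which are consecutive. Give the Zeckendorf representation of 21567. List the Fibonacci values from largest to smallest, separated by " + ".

Repeatedly subtract the largest Fibonacci number that fits:
take 17711 (≤ 21567); 21567 − 17711 = 3856
take 2584 (≤ 3856); 3856 − 2584 = 1272
take 987 (≤ 1272); 1272 − 987 = 285
take 233 (≤ 285); 285 − 233 = 52
take 34 (≤ 52); 52 − 34 = 18
take 13 (≤ 18); 18 − 13 = 5
take 5 (≤ 5); 5 − 5 = 0
So 21567 = 17711 + 2584 + 987 + 233 + 34 + 13 + 5, with no two terms consecutive in the sequence.

17711 + 2584 + 987 + 233 + 34 + 13 + 5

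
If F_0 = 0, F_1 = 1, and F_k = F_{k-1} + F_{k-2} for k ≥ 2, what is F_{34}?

5702887

Iterating the recurrence up to F_{28} = 317811 and F_{27} = 196418:
F_{29} = F_{28} + F_{27} = 317811 + 196418 = 514229
F_{30} = F_{29} + F_{28} = 514229 + 317811 = 832040
F_{31} = F_{30} + F_{29} = 832040 + 514229 = 1346269
F_{32} = F_{31} + F_{30} = 1346269 + 832040 = 2178309
F_{33} = F_{32} + F_{31} = 2178309 + 1346269 = 3524578
F_{34} = F_{33} + F_{32} = 3524578 + 2178309 = 5702887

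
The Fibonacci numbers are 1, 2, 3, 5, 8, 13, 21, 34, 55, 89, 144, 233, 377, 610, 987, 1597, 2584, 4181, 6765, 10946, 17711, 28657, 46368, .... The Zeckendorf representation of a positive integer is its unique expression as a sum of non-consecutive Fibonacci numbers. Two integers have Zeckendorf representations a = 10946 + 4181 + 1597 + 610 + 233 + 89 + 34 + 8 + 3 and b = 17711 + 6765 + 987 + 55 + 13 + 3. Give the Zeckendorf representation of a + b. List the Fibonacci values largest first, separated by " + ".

The two numbers are 17701 and 25534, so their sum is 43235.
largest Fibonacci ≤ 43235 is 28657; 43235 − 28657 = 14578
largest Fibonacci ≤ 14578 is 10946; 14578 − 10946 = 3632
largest Fibonacci ≤ 3632 is 2584; 3632 − 2584 = 1048
largest Fibonacci ≤ 1048 is 987; 1048 − 987 = 61
largest Fibonacci ≤ 61 is 55; 61 − 55 = 6
largest Fibonacci ≤ 6 is 5; 6 − 5 = 1
largest Fibonacci ≤ 1 is 1; 1 − 1 = 0

28657 + 10946 + 2584 + 987 + 55 + 5 + 1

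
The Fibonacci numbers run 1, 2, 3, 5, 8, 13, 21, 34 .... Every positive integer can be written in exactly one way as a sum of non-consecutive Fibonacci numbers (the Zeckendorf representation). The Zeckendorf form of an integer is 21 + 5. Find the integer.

26

21 + 5 = 26.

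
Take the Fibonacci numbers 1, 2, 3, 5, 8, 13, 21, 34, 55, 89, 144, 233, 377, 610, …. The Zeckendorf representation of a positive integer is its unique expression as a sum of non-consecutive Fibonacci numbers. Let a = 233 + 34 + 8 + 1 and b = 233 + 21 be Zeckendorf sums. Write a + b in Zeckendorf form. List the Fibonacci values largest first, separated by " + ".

377 + 144 + 8 + 1

The two numbers are 276 and 254, so their sum is 530.
377 ≤ 530 < 610, so take 377; remainder 153
144 ≤ 153 < 233, so take 144; remainder 9
8 ≤ 9 < 13, so take 8; remainder 1
1 ≤ 1 < 2, so take 1; remainder 0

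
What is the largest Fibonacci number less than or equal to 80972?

75025 ≤ 80972 < 121393, so the largest Fibonacci number not exceeding 80972 is 75025.

75025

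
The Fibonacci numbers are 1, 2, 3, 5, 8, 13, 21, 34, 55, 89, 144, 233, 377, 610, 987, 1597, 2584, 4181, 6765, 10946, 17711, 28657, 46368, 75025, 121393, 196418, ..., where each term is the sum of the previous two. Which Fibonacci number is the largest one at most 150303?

121393 ≤ 150303 < 196418, so the largest Fibonacci number not exceeding 150303 is 121393.

121393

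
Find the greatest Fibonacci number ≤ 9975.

6765 ≤ 9975 < 10946, so the largest Fibonacci number not exceeding 9975 is 6765.

6765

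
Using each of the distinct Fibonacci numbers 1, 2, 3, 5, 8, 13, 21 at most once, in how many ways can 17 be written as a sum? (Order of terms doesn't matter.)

17 = 13+3+1 = 8+5+3+1 — 2 representations.

2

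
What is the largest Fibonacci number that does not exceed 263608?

196418 ≤ 263608 < 317811, so the largest Fibonacci number not exceeding 263608 is 196418.

196418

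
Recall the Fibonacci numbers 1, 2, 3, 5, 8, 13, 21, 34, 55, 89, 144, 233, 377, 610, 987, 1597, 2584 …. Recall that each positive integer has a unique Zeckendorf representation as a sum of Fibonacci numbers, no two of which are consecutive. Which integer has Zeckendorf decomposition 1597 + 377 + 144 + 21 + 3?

1597 + 377 + 144 + 21 + 3 = 2142.

2142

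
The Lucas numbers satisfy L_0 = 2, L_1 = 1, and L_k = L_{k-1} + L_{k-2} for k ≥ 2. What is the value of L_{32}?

4870847

Iterating the recurrence up to L_{25} = 167761 and L_{24} = 103682:
L_{26} = L_{25} + L_{24} = 167761 + 103682 = 271443
L_{27} = L_{26} + L_{25} = 271443 + 167761 = 439204
L_{28} = L_{27} + L_{26} = 439204 + 271443 = 710647
L_{29} = L_{28} + L_{27} = 710647 + 439204 = 1149851
L_{30} = L_{29} + L_{28} = 1149851 + 710647 = 1860498
L_{31} = L_{30} + L_{29} = 1860498 + 1149851 = 3010349
L_{32} = L_{31} + L_{30} = 3010349 + 1860498 = 4870847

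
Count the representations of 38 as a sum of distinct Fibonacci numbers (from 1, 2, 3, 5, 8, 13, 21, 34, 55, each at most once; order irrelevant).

Starting from the Zeckendorf form and repeatedly splitting a term F_k into F_{k−1} + F_{k−2} (when neither is already used) reaches every representation.
38 = 34+3+1 = 21+13+3+1 = 21+8+5+3+1 — 3 representations.

3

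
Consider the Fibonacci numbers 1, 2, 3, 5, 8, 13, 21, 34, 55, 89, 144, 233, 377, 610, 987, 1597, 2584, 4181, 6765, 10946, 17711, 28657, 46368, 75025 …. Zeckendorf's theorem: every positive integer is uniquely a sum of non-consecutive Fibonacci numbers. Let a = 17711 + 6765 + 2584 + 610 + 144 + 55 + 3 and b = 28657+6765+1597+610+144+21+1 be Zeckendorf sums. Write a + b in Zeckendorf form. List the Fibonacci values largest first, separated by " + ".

The two numbers are 27872 and 37795, so their sum is 65667.
Greedily peel off the largest Fibonacci term at each step:
65667: greatest Fibonacci not exceeding it is 46368, leaving 19299
19299: greatest Fibonacci not exceeding it is 17711, leaving 1588
1588: greatest Fibonacci not exceeding it is 987, leaving 601
601: greatest Fibonacci not exceeding it is 377, leaving 224
224: greatest Fibonacci not exceeding it is 144, leaving 80
80: greatest Fibonacci not exceeding it is 55, leaving 25
25: greatest Fibonacci not exceeding it is 21, leaving 4
4: greatest Fibonacci not exceeding it is 3, leaving 1
1: greatest Fibonacci not exceeding it is 1, leaving 0

46368 + 17711 + 987 + 377 + 144 + 55 + 21 + 3 + 1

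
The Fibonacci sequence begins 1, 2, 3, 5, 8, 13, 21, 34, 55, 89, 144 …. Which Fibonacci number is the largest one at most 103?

89

89 ≤ 103 < 144, so the largest Fibonacci number not exceeding 103 is 89.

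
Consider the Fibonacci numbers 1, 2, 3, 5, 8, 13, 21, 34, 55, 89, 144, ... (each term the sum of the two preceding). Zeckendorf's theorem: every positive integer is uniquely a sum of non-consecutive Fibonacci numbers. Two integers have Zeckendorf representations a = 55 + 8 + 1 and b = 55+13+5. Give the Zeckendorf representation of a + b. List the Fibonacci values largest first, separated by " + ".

89 + 34 + 13 + 1

The two numbers are 64 and 73, so their sum is 137.
Greedy algorithm:
137: greatest Fibonacci not exceeding it is 89, leaving 48
48: greatest Fibonacci not exceeding it is 34, leaving 14
14: greatest Fibonacci not exceeding it is 13, leaving 1
1: greatest Fibonacci not exceeding it is 1, leaving 0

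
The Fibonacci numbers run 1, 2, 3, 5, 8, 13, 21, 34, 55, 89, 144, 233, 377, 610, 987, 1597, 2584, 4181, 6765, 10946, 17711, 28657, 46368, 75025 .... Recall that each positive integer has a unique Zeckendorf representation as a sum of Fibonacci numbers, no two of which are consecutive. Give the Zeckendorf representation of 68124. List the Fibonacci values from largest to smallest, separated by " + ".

46368 + 17711 + 2584 + 987 + 377 + 89 + 8

largest Fibonacci ≤ 68124 is 46368; 68124 − 46368 = 21756
largest Fibonacci ≤ 21756 is 17711; 21756 − 17711 = 4045
largest Fibonacci ≤ 4045 is 2584; 4045 − 2584 = 1461
largest Fibonacci ≤ 1461 is 987; 1461 − 987 = 474
largest Fibonacci ≤ 474 is 377; 474 − 377 = 97
largest Fibonacci ≤ 97 is 89; 97 − 89 = 8
largest Fibonacci ≤ 8 is 8; 8 − 8 = 0
So 68124 = 46368 + 17711 + 2584 + 987 + 377 + 89 + 8, with no two terms consecutive in the sequence.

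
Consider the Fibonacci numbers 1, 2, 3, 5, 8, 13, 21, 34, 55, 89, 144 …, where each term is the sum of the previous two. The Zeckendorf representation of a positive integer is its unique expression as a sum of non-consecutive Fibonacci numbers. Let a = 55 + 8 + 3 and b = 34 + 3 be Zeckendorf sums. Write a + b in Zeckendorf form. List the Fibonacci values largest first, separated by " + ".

The two numbers are 66 and 37, so their sum is 103.
Greedily peel off the largest Fibonacci term at each step:
103: greatest Fibonacci not exceeding it is 89, leaving 14
14: greatest Fibonacci not exceeding it is 13, leaving 1
1: greatest Fibonacci not exceeding it is 1, leaving 0

89 + 13 + 1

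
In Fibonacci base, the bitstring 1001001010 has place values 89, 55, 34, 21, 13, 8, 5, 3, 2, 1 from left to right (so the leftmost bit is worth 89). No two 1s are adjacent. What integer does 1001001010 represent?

Summing the place values of the 1 bits: 89 + 21 + 5 + 2 = 117.

117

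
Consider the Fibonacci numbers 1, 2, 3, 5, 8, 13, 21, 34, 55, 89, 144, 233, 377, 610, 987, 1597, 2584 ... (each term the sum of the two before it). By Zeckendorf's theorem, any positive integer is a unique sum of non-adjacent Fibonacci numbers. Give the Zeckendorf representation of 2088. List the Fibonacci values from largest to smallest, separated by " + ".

1597 + 377 + 89 + 21 + 3 + 1

Greedy algorithm:
1597 ≤ 2088 < 2584, so take 1597; remainder 491
377 ≤ 491 < 610, so take 377; remainder 114
89 ≤ 114 < 144, so take 89; remainder 25
21 ≤ 25 < 34, so take 21; remainder 4
3 ≤ 4 < 5, so take 3; remainder 1
1 ≤ 1 < 2, so take 1; remainder 0
So 2088 = 1597 + 377 + 89 + 21 + 3 + 1, with no two terms consecutive in the sequence.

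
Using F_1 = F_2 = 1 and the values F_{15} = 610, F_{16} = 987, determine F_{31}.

By the addition formula F_{m+n} = F_m F_{n+1} + F_{m−1} F_n with m=16, n=15: F_{31} = 987·987 + 610·610 = 974169 + 372100 = 1346269.

1346269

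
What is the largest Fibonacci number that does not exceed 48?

34 ≤ 48 < 55, so the largest Fibonacci number not exceeding 48 is 34.

34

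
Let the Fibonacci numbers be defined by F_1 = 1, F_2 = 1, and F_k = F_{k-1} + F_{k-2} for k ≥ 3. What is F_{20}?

6765

Iterating the recurrence up to F_{14} = 377 and F_{13} = 233:
F_{15} = F_{14} + F_{13} = 377 + 233 = 610
F_{16} = F_{15} + F_{14} = 610 + 377 = 987
F_{17} = F_{16} + F_{15} = 987 + 610 = 1597
F_{18} = F_{17} + F_{16} = 1597 + 987 = 2584
F_{19} = F_{18} + F_{17} = 2584 + 1597 = 4181
F_{20} = F_{19} + F_{18} = 4181 + 2584 = 6765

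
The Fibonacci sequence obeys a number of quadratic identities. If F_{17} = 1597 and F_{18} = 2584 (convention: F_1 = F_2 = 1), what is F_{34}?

5702887

By the doubling identity F_{2k} = F_k(2F_{k+1} − F_k): F_{34} = 1597·(2·2584 − 1597) = 1597·3571 = 5702887.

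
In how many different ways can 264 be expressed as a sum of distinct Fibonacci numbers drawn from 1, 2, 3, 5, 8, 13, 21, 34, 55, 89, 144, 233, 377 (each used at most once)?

9

Each representation comes from the Zeckendorf form by replacing some F_k with F_{k−1} + F_{k−2} where possible.
264 = 233+21+8+2 = 233+21+5+3+2 = 144+89+21+8+2 = 233+13+8+5+3+2 = 144+89+21+5+3+2 = … (4 more), for 9 in all.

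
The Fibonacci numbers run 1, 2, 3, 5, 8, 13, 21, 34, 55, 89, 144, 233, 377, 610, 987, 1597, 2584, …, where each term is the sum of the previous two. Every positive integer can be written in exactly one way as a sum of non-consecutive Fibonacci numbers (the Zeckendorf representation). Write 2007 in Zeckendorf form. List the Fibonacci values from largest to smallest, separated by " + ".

Repeatedly subtract the largest Fibonacci number that fits:
subtract 1597 from 2007: 410 remains
subtract 377 from 410: 33 remains
subtract 21 from 33: 12 remains
subtract 8 from 12: 4 remains
subtract 3 from 4: 1 remains
subtract 1 from 1: 0 remains
So 2007 = 1597 + 377 + 21 + 8 + 3 + 1, with no two terms consecutive in the sequence.

1597 + 377 + 21 + 8 + 3 + 1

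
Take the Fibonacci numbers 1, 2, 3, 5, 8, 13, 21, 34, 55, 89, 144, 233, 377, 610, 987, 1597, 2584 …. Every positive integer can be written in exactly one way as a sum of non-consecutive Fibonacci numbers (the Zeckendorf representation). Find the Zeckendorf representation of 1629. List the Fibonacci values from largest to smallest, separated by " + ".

Greedy algorithm:
1629 − 1597 = 32
32 − 21 = 11
11 − 8 = 3
3 − 3 = 0
So 1629 = 1597 + 21 + 8 + 3, with no two terms consecutive in the sequence.

1597 + 21 + 8 + 3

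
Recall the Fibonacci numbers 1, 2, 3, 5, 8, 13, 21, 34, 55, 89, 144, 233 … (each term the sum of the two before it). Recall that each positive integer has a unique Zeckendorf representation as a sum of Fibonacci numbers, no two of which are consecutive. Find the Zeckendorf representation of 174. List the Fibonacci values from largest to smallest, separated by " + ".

144 + 21 + 8 + 1

174 − 144 = 30
30 − 21 = 9
9 − 8 = 1
1 − 1 = 0
So 174 = 144 + 21 + 8 + 1, with no two terms consecutive in the sequence.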